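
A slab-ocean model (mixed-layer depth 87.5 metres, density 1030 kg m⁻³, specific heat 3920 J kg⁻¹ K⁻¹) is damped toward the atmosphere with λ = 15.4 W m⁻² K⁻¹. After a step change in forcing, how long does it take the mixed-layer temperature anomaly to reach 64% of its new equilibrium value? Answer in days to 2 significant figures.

Areal heat capacity C = ρ c_p D = 1030 × 3920 × 87.5 = 3.53×10^8 J/(m^2 K).
τ = C / λ = 3.53×10^8 / 15.4 = 2.29×10^7 s.
Fraction reached: 1 − e^(−t/τ) = 0.64 ⇒ t = −τ ln(1 − 0.64) = τ × 1.02.
t = 2.34×10^7 s = 271 days.

270 days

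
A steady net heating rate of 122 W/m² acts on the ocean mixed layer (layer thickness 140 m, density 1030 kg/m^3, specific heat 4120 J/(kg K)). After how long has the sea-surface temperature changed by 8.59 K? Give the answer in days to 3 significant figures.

484 days

Areal heat capacity C = ρ c_p D = 1030 × 4120 × 140 = 5.94×10^8 J/(m^2 K).
Time required: Δt = C ΔT / F = 5.94×10^8 × 8.59 / 122 = 4.18×10^7 s.
In days: 4.18×10^7 s / (86400 s/day) = 484 days.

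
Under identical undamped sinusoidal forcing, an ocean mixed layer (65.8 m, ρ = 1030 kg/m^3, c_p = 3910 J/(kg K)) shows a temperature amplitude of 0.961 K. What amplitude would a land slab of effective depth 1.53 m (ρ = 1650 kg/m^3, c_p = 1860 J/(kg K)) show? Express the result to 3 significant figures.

C_ocean = 2.65×10^8 J/(m²·K); C_land = 4.70×10^6 J/(m²·K).
A ∝ 1/C ⇒ A_land = A_ocean × C_ocean/C_land = 0.961 × 56.4 = 54.2 K.

54.2 K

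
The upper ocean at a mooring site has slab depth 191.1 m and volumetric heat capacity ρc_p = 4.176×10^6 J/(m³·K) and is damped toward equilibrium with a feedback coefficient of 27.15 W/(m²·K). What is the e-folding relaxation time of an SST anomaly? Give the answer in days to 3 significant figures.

340 days

Areal heat capacity C = ρc_p × D = 4.176×10^6 × 191.1 = 7.98×10^8 J/(m²·K).
Relaxation time τ = C / λ = 7.98×10^8 / 27.15 = 2.94×10^7 s.
In days: 2.94×10^7 s / (86400 s/day) = 340 days.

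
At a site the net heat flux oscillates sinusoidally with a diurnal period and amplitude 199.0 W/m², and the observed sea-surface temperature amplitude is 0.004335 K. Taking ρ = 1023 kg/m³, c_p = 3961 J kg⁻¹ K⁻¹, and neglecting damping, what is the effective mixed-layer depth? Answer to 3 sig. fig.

156 m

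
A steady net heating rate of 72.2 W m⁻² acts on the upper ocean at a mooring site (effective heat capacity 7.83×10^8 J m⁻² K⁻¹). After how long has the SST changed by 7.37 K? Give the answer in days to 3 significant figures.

925 days

Areal heat capacity C = 7.83×10^8 J m⁻² K⁻¹ (given).
Time required: Δt = C ΔT / F = 7.83×10^8 × 7.37 / 72.2 = 7.99×10^7 s.
In days: 7.99×10^7 s / (86400 s/day) = 925 days.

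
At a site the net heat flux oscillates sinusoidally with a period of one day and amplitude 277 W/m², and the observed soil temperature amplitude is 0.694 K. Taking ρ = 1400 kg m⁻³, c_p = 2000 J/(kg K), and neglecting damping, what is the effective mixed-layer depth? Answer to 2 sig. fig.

2.0 m

ω = 2π / 86400 s = 7.27×10^-5 s⁻¹.
Required C = F₀ / (A ω) = 277 / (0.694 × 7.27×10^-5) = 5.49×10^6 J/(m²·K).
D = C / (ρ c_p) = 5.49×10^6 / (1400 × 2000) = 1.96 m.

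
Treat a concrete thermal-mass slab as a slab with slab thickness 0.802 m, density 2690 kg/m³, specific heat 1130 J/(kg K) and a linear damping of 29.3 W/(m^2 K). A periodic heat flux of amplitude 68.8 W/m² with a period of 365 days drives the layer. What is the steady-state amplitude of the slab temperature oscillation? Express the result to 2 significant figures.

Areal heat capacity C = ρ c_p D = 2690 × 1130 × 0.802 = 2.44×10^6 J/(m^2 K).
Angular frequency ω = 2π / T = 2π / 3.15×10^7 s = 1.99×10^-7 s⁻¹.
√((Cω)² + λ²) = √((0.486)² + 29.3²) = 29.3 W/(m²·K).
Amplitude A = F₀ / √((Cω)²+λ²) = 68.8 / 29.3 = 2.35 K.

2.3 K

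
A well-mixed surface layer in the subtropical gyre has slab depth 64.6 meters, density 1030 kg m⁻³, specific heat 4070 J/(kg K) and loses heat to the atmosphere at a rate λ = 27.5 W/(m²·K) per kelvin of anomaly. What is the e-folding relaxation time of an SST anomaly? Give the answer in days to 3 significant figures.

114 days

Areal heat capacity C = ρ c_p D = 1030 × 4070 × 64.6 = 2.71×10^8 J/(m²·K).
Relaxation time τ = C / λ = 2.71×10^8 / 27.5 = 9.85×10^6 s.
In days: 9.85×10^6 s / (86400 s/day) = 114 days.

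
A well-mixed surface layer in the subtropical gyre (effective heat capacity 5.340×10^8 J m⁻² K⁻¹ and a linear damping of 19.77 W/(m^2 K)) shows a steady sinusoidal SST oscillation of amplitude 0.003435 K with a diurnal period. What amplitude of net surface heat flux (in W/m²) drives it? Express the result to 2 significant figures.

130

Areal heat capacity C = 5.340×10^8 J m⁻² K⁻¹ (given).
ω = 2π / 86400 s = 7.27×10^-5 s⁻¹.
√((Cω)² + λ²) = √((38800)² + 19.77²) = 38800 W/(m²·K).
F₀ = A × √((Cω)²+λ²) = 0.003435 × 38800 = 133 W/m².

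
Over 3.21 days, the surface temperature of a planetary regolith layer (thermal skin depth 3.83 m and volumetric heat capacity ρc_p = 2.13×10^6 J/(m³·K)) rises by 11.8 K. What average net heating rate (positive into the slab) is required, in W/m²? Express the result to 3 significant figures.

347

Areal heat capacity C = ρc_p × D = 2.13×10^6 × 3.83 = 8.16×10^6 J m⁻² K⁻¹.
Required heat per unit area: Q = C ΔT = 8.16×10^6 × 11.8 = 9.63×10^7 J/m².
Flux F = Q / Δt = 9.63×10^7 / 2.77×10^5 s = 347 W/m².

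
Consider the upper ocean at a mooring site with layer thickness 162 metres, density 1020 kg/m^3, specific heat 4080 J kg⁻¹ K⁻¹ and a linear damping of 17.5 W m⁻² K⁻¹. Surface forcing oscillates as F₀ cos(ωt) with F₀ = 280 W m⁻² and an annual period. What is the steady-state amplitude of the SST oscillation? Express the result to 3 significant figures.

2.07 K

Areal heat capacity C = ρ c_p D = 1020 × 4080 × 162 = 6.74×10^8 J/(m²·K).
Angular frequency ω = 2π / T = 2π / 3.15×10^7 s = 1.99×10^-7 s⁻¹.
√((Cω)² + λ²) = √((134)² + 17.5²) = 135 W/(m²·K).
Amplitude A = F₀ / √((Cω)²+λ²) = 280 / 135 = 2.07 K.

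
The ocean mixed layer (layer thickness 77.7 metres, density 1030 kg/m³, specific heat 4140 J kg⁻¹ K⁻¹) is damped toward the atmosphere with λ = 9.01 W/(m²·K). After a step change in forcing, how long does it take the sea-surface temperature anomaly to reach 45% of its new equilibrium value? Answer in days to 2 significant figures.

Areal heat capacity C = ρ c_p D = 1030 × 4140 × 77.7 = 3.31×10^8 J/(m^2 K).
τ = C / λ = 3.31×10^8 / 9.01 = 3.68×10^7 s.
Fraction reached: 1 − e^(−t/τ) = 0.45 ⇒ t = −τ ln(1 − 0.45) = τ × 0.598.
t = 2.20×10^7 s = 254 days.

250 days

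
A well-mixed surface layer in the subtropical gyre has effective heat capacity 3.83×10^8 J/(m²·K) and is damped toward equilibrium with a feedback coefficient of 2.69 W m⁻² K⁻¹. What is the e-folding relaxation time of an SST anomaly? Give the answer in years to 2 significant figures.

Areal heat capacity C = 3.83×10^8 J/(m²·K) (given).
Relaxation time τ = C / λ = 3.83×10^8 / 2.69 = 1.42×10^8 s.
In years: 1.42×10^8 s / (3.156×10^7 s/year) = 4.51 years.

4.5 years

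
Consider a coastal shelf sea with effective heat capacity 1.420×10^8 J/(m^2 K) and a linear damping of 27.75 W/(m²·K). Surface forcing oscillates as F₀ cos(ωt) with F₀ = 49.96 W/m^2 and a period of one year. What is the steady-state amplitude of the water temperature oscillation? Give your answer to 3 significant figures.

1.26 K

Areal heat capacity C = 1.420×10^8 J/(m^2 K) (given).
Angular frequency ω = 2π / T = 2π / 3.15×10^7 s = 1.99×10^-7 s⁻¹.
√((Cω)² + λ²) = √((28.3)² + 27.75²) = 39.6 W/(m²·K).
Amplitude A = F₀ / √((Cω)²+λ²) = 49.96 / 39.6 = 1.26 K.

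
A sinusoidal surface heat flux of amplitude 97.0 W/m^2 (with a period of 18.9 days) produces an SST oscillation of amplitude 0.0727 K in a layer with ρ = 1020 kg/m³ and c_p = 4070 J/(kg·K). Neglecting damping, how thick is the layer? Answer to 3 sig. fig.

ω = 2π / 1.63×10^6 s = 3.85×10^-6 s⁻¹.
Required C = F₀ / (A ω) = 97.0 / (0.0727 × 3.85×10^-6) = 3.47×10^8 J/(m²·K).
D = C / (ρ c_p) = 3.47×10^8 / (1020 × 4070) = 83.5 m.

83.5 m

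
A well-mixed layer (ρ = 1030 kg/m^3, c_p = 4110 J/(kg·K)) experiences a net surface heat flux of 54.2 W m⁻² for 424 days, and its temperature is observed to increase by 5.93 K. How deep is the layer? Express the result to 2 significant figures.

79 m

Heat input Q = F Δt = 54.2 × 3.66×10^7 s = 1.99×10^9 J/m².
Required areal heat capacity C = Q / ΔT = 3.35×10^8 J/(m²·K).
Depth D = C / (ρ c_p) = 3.35×10^8 / (1030 × 4110) = 79.1 m.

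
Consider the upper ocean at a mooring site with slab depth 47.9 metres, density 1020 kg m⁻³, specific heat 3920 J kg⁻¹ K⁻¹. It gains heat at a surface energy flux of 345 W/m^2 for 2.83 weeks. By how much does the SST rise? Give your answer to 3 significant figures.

Areal heat capacity C = ρ c_p D = 1020 × 3920 × 47.9 = 1.92×10^8 J/(m^2 K).
Net heat input Q = F Δt = 345 × (2.83 weeks × 6.048×10^5 s/week) = 5.90×10^8 J/m².
ΔT = Q / C = 5.90×10^8 / 1.92×10^8 = 3.08 K.

3.08 K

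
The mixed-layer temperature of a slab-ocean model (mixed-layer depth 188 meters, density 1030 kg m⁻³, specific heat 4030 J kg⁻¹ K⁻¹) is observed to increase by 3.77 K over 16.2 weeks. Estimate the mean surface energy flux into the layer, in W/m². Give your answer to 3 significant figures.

Areal heat capacity C = ρ c_p D = 1030 × 4030 × 188 = 7.80×10^8 J/(m^2 K).
Required heat per unit area: Q = C ΔT = 7.80×10^8 × 3.77 = 2.94×10^9 J/m².
Flux F = Q / Δt = 2.94×10^9 / 9.80×10^6 s = 300 W/m².

300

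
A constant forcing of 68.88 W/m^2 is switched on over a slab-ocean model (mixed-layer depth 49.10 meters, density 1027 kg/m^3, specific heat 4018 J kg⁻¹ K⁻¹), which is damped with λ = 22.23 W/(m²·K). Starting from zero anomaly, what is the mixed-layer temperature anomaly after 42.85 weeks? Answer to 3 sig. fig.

2.92 K

Areal heat capacity C = ρ c_p D = 1027 × 4018 × 49.10 = 2.03×10^8 J m⁻² K⁻¹.
τ = C / λ = 2.03×10^8 / 22.23 = 9.11×10^6 s.
Equilibrium anomaly ΔT_eq = F / λ = 68.88 / 22.23 = 3.10 K.
t = 42.85 weeks = 2.59×10^7 s, so t/τ = 2.84.
ΔT(t) = ΔT_eq (1 − e^(−t/τ)) = 3.10 × (1 − e^−2.84) = 2.92 K.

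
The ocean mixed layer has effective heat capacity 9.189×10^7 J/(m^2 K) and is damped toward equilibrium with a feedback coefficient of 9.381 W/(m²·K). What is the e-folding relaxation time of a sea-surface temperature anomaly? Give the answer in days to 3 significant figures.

113 days

Areal heat capacity C = 9.189×10^7 J/(m^2 K) (given).
Relaxation time τ = C / λ = 9.19×10^7 / 9.381 = 9.80×10^6 s.
In days: 9.80×10^6 s / (86400 s/day) = 113 days.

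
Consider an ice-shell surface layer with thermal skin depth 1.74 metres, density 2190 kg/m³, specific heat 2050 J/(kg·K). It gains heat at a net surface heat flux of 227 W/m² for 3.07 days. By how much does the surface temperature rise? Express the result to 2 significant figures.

7.7 K

Areal heat capacity C = ρ c_p D = 2190 × 2050 × 1.74 = 7.81×10^6 J/(m²·K).
Net heat input Q = F Δt = 227 × (3.07 days × 86400 s/day) = 6.02×10^7 J/m².
ΔT = Q / C = 6.02×10^7 / 7.81×10^6 = 7.71 K.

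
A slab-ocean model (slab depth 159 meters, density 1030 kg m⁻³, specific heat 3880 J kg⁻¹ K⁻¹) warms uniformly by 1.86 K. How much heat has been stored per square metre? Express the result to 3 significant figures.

1.18×10^9

Areal heat capacity C = ρ c_p D = 1030 × 3880 × 159 = 6.35×10^8 J/(m^2 K).
ΔQ = C ΔT = 6.35×10^8 × 1.86 = 1.18×10^9 J/m².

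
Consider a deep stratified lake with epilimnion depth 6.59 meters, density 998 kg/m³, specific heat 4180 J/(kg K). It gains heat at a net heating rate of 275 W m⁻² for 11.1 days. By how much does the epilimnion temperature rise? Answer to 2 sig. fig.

9.6 K

Areal heat capacity C = ρ c_p D = 998 × 4180 × 6.59 = 2.75×10^7 J/(m^2 K).
Net heat input Q = F Δt = 275 × (11.1 days × 86400 s/day) = 2.64×10^8 J/m².
ΔT = Q / C = 2.64×10^8 / 2.75×10^7 = 9.59 K.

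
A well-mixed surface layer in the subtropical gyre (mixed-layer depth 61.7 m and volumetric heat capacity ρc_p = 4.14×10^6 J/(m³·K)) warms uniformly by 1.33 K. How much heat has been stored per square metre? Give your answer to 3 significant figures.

3.40×10^8

Areal heat capacity C = ρc_p × D = 4.14×10^6 × 61.7 = 2.55×10^8 J m⁻² K⁻¹.
ΔQ = C ΔT = 2.55×10^8 × 1.33 = 3.40×10^8 J/m².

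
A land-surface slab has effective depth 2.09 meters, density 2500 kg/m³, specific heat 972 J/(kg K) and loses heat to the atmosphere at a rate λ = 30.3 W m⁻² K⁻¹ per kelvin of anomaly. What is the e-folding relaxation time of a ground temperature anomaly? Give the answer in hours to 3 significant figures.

Areal heat capacity C = ρ c_p D = 2500 × 972 × 2.09 = 5.08×10^6 J/(m²·K).
Relaxation time τ = C / λ = 5.08×10^6 / 30.3 = 1.68×10^5 s.
In hours: 1.68×10^5 s / (3600 s/hour) = 46.6 hours.

46.6 hours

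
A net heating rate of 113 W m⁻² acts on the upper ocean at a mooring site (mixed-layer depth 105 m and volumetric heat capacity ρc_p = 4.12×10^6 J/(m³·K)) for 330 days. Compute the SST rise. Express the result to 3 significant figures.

7.45 K

Areal heat capacity C = ρc_p × D = 4.12×10^6 × 105 = 4.33×10^8 J/(m^2 K).
Net heat input Q = F Δt = 113 × (330 days × 86400 s/day) = 3.22×10^9 J/m².
ΔT = Q / C = 3.22×10^9 / 4.33×10^8 = 7.45 K.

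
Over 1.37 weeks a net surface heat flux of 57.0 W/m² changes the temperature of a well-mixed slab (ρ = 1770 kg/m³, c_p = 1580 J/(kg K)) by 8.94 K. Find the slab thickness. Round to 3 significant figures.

Heat input Q = F Δt = 57.0 × 8.29×10^5 s = 4.72×10^7 J/m².
Required areal heat capacity C = Q / ΔT = 5.28×10^6 J/(m²·K).
Depth D = C / (ρ c_p) = 5.28×10^6 / (1770 × 1580) = 1.89 m.

1.89 m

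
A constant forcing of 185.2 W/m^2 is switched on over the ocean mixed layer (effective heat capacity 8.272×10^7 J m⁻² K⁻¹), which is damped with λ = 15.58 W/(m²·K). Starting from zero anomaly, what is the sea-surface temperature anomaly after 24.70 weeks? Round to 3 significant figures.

11.2 K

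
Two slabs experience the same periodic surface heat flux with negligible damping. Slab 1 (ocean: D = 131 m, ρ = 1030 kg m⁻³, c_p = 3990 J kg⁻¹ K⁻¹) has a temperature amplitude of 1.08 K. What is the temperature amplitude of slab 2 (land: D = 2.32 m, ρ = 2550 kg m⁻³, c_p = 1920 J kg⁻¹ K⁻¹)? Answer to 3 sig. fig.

C_ocean = 5.38×10^8 J/(m²·K); C_land = 1.14×10^7 J/(m²·K).
A ∝ 1/C ⇒ A_land = A_ocean × C_ocean/C_land = 1.08 × 47.4 = 51.2 K.

51.2 K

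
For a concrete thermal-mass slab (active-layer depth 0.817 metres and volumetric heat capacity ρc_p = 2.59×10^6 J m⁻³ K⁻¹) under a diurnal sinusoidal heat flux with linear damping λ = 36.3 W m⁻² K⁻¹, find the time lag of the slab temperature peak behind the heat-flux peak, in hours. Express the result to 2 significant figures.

5.1 hours

Areal heat capacity C = ρc_p × D = 2.59×10^6 × 0.817 = 2.12×10^6 J m⁻² K⁻¹.
ω = 2π / 86400 s = 7.27×10^-5 s⁻¹.
Phase lag φ = arctan(Cω/λ) = arctan(154/36.3) = 1.34 rad.
Time lag = φ / ω = 1.34 / 7.27×10^-5 = 18400 s = 5.12 hours.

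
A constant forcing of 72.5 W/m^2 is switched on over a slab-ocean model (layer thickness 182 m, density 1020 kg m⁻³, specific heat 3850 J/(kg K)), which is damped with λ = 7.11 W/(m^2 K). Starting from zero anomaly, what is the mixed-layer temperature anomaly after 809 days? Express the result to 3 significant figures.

Areal heat capacity C = ρ c_p D = 1020 × 3850 × 182 = 7.15×10^8 J m⁻² K⁻¹.
τ = C / λ = 7.15×10^8 / 7.11 = 1.01×10^8 s.
Equilibrium anomaly ΔT_eq = F / λ = 72.5 / 7.11 = 10.2 K.
t = 809 days = 6.99×10^7 s, so t/τ = 0.695.
ΔT(t) = ΔT_eq (1 − e^(−t/τ)) = 10.2 × (1 − e^−0.695) = 5.11 K.

5.11 K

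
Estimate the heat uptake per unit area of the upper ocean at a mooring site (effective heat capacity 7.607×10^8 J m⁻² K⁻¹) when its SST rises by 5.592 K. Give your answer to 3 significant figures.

4.25×10^9

Areal heat capacity C = 7.607×10^8 J m⁻² K⁻¹ (given).
ΔQ = C ΔT = 7.61×10^8 × 5.592 = 4.25×10^9 J/m².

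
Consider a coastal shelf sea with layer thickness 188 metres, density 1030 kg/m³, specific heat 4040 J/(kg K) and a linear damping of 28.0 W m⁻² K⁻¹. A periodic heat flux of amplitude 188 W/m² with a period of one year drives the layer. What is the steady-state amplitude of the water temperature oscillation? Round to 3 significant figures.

1.19 K

Areal heat capacity C = ρ c_p D = 1030 × 4040 × 188 = 7.82×10^8 J/(m^2 K).
Angular frequency ω = 2π / T = 2π / 3.15×10^7 s = 1.99×10^-7 s⁻¹.
√((Cω)² + λ²) = √((156)² + 28.0²) = 158 W/(m²·K).
Amplitude A = F₀ / √((Cω)²+λ²) = 188 / 158 = 1.19 K.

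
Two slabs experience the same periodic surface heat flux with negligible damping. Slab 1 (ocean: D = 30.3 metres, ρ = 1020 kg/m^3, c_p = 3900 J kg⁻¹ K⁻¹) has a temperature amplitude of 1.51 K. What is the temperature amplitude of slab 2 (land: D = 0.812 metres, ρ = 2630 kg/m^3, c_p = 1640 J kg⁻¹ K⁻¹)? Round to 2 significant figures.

52 K

C_ocean = 1.21×10^8 J/(m²·K); C_land = 3.50×10^6 J/(m²·K).
A ∝ 1/C ⇒ A_land = A_ocean × C_ocean/C_land = 1.51 × 34.4 = 52.0 K.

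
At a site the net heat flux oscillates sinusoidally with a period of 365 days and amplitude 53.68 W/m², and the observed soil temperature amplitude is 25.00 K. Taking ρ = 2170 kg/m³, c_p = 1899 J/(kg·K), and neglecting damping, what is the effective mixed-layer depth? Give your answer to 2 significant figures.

2.6 m

ω = 2π / 3.15×10^7 s = 1.99×10^-7 s⁻¹.
Required C = F₀ / (A ω) = 53.68 / (25.00 × 1.99×10^-7) = 1.08×10^7 J/(m²·K).
D = C / (ρ c_p) = 1.08×10^7 / (2170 × 1899) = 2.62 m.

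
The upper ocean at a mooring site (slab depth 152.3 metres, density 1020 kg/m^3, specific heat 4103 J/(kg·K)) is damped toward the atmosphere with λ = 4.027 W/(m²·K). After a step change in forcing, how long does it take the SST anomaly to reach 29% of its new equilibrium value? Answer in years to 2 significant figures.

Areal heat capacity C = ρ c_p D = 1020 × 4103 × 152.3 = 6.37×10^8 J/(m²·K).
τ = C / λ = 6.37×10^8 / 4.027 = 1.58×10^8 s.
Fraction reached: 1 − e^(−t/τ) = 0.29 ⇒ t = −τ ln(1 − 0.29) = τ × 0.342.
t = 5.42×10^7 s = 1.72 years.

1.7 years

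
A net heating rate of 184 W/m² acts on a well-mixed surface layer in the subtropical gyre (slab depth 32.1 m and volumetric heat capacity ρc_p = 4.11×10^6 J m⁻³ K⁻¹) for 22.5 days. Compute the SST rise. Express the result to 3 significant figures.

Areal heat capacity C = ρc_p × D = 4.11×10^6 × 32.1 = 1.32×10^8 J/(m²·K).
Net heat input Q = F Δt = 184 × (22.5 days × 86400 s/day) = 3.58×10^8 J/m².
ΔT = Q / C = 3.58×10^8 / 1.32×10^8 = 2.71 K.

2.71 K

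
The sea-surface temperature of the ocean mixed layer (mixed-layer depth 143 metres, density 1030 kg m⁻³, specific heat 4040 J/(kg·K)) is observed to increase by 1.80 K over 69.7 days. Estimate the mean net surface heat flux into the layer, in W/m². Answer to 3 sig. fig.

178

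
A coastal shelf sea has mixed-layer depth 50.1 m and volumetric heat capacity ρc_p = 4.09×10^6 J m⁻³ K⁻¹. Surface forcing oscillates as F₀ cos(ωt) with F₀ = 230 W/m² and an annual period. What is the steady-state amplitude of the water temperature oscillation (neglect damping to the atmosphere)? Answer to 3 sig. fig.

5.63 K

Areal heat capacity C = ρc_p × D = 4.09×10^6 × 50.1 = 2.05×10^8 J/(m^2 K).
Angular frequency ω = 2π / T = 2π / 3.15×10^7 s = 1.99×10^-7 s⁻¹.
Cω = 2.05×10^8 × 1.99×10^-7 = 40.8 W/(m²·K).
Amplitude A = F₀ / (Cω) = 230 / 40.8 = 5.63 K.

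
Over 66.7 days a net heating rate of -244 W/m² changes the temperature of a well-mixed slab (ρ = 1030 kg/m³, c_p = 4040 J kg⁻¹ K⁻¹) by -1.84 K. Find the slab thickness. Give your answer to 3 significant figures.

184 m

Heat input Q = F Δt = -244 × 5.76×10^6 s = -1.41×10^9 J/m².
Required areal heat capacity C = Q / ΔT = 7.64×10^8 J/(m²·K).
Depth D = C / (ρ c_p) = 7.64×10^8 / (1030 × 4040) = 184 m.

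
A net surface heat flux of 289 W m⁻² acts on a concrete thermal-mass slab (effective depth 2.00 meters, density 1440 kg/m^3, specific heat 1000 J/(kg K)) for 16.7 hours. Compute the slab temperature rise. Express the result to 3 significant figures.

Areal heat capacity C = ρ c_p D = 1440 × 1000 × 2.00 = 2.88×10^6 J m⁻² K⁻¹.
Net heat input Q = F Δt = 289 × (16.7 hours × 3600 s/hour) = 1.74×10^7 J/m².
ΔT = Q / C = 1.74×10^7 / 2.88×10^6 = 6.03 K.

6.03 K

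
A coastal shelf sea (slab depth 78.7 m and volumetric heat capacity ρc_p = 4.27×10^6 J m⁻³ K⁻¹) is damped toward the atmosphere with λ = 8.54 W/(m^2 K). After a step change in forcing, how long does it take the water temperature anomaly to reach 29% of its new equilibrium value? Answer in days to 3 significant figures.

156 days

Areal heat capacity C = ρc_p × D = 4.27×10^6 × 78.7 = 3.36×10^8 J/(m^2 K).
τ = C / λ = 3.36×10^8 / 8.54 = 3.94×10^7 s.
Fraction reached: 1 − e^(−t/τ) = 0.29 ⇒ t = −τ ln(1 − 0.29) = τ × 0.342.
t = 1.35×10^7 s = 156 days.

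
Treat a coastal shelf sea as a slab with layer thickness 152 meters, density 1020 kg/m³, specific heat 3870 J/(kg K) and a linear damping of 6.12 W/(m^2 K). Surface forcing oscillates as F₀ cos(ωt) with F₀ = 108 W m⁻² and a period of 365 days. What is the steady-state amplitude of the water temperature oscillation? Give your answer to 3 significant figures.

Areal heat capacity C = ρ c_p D = 1020 × 3870 × 152 = 6.00×10^8 J m⁻² K⁻¹.
Angular frequency ω = 2π / T = 2π / 3.15×10^7 s = 1.99×10^-7 s⁻¹.
√((Cω)² + λ²) = √((120)² + 6.12²) = 120 W/(m²·K).
Amplitude A = F₀ / √((Cω)²+λ²) = 108 / 120 = 0.902 K.

0.902 K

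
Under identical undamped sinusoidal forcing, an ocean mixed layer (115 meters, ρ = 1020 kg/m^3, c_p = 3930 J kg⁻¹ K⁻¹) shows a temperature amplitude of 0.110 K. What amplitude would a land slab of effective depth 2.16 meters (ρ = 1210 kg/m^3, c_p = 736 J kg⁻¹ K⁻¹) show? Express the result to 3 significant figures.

C_ocean = 4.61×10^8 J/(m²·K); C_land = 1.92×10^6 J/(m²·K).
A ∝ 1/C ⇒ A_land = A_ocean × C_ocean/C_land = 0.110 × 240 = 26.4 K.

26.4 K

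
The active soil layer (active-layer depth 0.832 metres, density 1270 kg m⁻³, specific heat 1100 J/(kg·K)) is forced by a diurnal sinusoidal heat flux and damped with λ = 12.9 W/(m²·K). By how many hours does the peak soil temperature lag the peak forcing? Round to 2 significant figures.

5.4 hours

Areal heat capacity C = ρ c_p D = 1270 × 1100 × 0.832 = 1.16×10^6 J/(m²·K).
ω = 2π / 86400 s = 7.27×10^-5 s⁻¹.
Phase lag φ = arctan(Cω/λ) = arctan(84.5/12.9) = 1.42 rad.
Time lag = φ / ω = 1.42 / 7.27×10^-5 = 19500 s = 5.42 hours.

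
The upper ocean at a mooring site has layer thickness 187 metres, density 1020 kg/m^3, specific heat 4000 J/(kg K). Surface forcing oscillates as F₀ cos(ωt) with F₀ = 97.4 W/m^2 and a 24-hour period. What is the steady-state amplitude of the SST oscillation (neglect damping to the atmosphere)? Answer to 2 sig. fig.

0.0018 K

Areal heat capacity C = ρ c_p D = 1020 × 4000 × 187 = 7.63×10^8 J m⁻² K⁻¹.
Angular frequency ω = 2π / T = 2π / 86400 s = 7.27×10^-5 s⁻¹.
Cω = 7.63×10^8 × 7.27×10^-5 = 55500 W/(m²·K).
Amplitude A = F₀ / (Cω) = 97.4 / 55500 = 0.00176 K.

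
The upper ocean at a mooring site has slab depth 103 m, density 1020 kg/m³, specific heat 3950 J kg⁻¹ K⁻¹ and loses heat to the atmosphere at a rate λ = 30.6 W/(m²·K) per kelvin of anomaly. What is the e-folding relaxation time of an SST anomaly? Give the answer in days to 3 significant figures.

157 days

Areal heat capacity C = ρ c_p D = 1020 × 3950 × 103 = 4.15×10^8 J/(m^2 K).
Relaxation time τ = C / λ = 4.15×10^8 / 30.6 = 1.36×10^7 s.
In days: 1.36×10^7 s / (86400 s/day) = 157 days.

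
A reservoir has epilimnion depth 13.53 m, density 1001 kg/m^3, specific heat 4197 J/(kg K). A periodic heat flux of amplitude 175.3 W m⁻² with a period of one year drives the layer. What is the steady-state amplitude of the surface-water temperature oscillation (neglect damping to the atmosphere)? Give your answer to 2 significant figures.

15 K

Areal heat capacity C = ρ c_p D = 1001 × 4197 × 13.53 = 5.68×10^7 J m⁻² K⁻¹.
Angular frequency ω = 2π / T = 2π / 3.15×10^7 s = 1.99×10^-7 s⁻¹.
Cω = 5.68×10^7 × 1.99×10^-7 = 11.3 W/(m²·K).
Amplitude A = F₀ / (Cω) = 175.3 / 11.3 = 15.5 K.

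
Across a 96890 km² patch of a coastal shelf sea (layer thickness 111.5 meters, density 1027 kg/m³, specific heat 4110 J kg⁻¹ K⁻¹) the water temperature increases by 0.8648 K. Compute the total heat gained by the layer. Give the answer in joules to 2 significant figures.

3.9×10^19 J

Areal heat capacity C = ρ c_p D = 1027 × 4110 × 111.5 = 4.71×10^8 J/(m^2 K).
Heat per unit area: q = C ΔT = 4.71×10^8 × 0.8648 = 4.07×10^8 J/m².
Total heat: Q = q × A = 4.07×10^8 × (96890 × 10⁶ m²) = 3.94×10^19 J.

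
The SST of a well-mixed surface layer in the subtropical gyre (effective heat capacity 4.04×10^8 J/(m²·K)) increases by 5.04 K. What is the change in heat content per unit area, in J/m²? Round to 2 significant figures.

2.0×10^9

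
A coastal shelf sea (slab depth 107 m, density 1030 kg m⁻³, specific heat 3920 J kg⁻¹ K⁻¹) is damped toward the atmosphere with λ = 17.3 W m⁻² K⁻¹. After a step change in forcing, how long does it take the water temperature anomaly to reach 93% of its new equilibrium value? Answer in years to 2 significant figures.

Areal heat capacity C = ρ c_p D = 1030 × 3920 × 107 = 4.32×10^8 J/(m²·K).
τ = C / λ = 4.32×10^8 / 17.3 = 2.50×10^7 s.
Fraction reached: 1 − e^(−t/τ) = 0.93 ⇒ t = −τ ln(1 − 0.93) = τ × 2.66.
t = 6.64×10^7 s = 2.10 years.

2.1 years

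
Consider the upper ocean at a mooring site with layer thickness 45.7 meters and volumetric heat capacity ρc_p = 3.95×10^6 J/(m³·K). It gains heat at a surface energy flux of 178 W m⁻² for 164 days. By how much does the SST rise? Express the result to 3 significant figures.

Areal heat capacity C = ρc_p × D = 3.95×10^6 × 45.7 = 1.81×10^8 J/(m²·K).
Net heat input Q = F Δt = 178 × (164 days × 86400 s/day) = 2.52×10^9 J/m².
ΔT = Q / C = 2.52×10^9 / 1.81×10^8 = 14.0 K.

14.0 K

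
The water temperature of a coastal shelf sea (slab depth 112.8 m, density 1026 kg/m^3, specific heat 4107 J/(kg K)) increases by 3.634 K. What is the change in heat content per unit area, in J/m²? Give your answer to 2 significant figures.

1.7×10^9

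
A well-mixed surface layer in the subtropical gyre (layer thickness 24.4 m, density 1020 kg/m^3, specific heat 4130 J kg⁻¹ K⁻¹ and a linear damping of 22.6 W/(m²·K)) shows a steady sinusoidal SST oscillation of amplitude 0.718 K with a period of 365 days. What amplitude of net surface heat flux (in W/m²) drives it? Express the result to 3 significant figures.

21.9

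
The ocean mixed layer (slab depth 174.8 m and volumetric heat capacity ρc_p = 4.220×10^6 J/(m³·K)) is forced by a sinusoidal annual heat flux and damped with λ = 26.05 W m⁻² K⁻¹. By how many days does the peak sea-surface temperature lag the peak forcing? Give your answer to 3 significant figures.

81.1 days

Areal heat capacity C = ρc_p × D = 4.220×10^6 × 174.8 = 7.38×10^8 J/(m²·K).
ω = 2π / 3.15×10^7 s = 1.99×10^-7 s⁻¹.
Phase lag φ = arctan(Cω/λ) = arctan(147/26.05) = 1.40 rad.
Time lag = φ / ω = 1.40 / 1.99×10^-7 = 7.00×10^6 s = 81.1 days.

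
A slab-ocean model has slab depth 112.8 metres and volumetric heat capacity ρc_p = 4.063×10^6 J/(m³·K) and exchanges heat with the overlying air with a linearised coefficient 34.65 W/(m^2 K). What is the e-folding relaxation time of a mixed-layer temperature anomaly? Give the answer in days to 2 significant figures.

Areal heat capacity C = ρc_p × D = 4.063×10^6 × 112.8 = 4.58×10^8 J m⁻² K⁻¹.
Relaxation time τ = C / λ = 4.58×10^8 / 34.65 = 1.32×10^7 s.
In days: 1.32×10^7 s / (86400 s/day) = 153 days.

150 days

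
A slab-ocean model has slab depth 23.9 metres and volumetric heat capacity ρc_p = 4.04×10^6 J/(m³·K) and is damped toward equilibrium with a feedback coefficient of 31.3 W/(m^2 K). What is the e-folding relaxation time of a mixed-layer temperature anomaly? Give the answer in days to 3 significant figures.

35.7 days

Areal heat capacity C = ρc_p × D = 4.04×10^6 × 23.9 = 9.66×10^7 J/(m²·K).
Relaxation time τ = C / λ = 9.66×10^7 / 31.3 = 3.08×10^6 s.
In days: 3.08×10^6 s / (86400 s/day) = 35.7 days.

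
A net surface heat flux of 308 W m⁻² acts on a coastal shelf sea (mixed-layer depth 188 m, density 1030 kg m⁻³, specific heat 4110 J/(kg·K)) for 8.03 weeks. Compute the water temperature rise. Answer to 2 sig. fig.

1.9 K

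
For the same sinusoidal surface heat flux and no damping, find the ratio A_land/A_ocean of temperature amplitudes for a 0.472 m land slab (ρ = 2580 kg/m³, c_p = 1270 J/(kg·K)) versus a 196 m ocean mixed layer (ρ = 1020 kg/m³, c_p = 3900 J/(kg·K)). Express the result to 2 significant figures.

500

C_ocean = 1020 × 3900 × 196 = 7.80×10^8 J/(m²·K).
C_land = 2580 × 1270 × 0.472 = 1.55×10^6 J/(m²·K).
Undamped amplitude ∝ 1/C, so A_land/A_ocean = C_ocean/C_land = 504.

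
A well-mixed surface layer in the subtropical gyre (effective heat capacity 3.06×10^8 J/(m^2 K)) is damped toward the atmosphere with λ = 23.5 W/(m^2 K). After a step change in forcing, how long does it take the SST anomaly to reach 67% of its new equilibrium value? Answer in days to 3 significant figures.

Areal heat capacity C = 3.06×10^8 J/(m^2 K) (given).
τ = C / λ = 3.06×10^8 / 23.5 = 1.30×10^7 s.
Fraction reached: 1 − e^(−t/τ) = 0.67 ⇒ t = −τ ln(1 − 0.67) = τ × 1.11.
t = 1.44×10^7 s = 167 days.

167 days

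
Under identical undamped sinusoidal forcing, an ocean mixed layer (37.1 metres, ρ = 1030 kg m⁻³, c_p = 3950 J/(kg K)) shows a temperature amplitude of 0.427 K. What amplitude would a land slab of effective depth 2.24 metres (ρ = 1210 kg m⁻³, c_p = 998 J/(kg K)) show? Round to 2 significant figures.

C_ocean = 1.51×10^8 J/(m²·K); C_land = 2.70×10^6 J/(m²·K).
A ∝ 1/C ⇒ A_land = A_ocean × C_ocean/C_land = 0.427 × 55.8 = 23.8 K.

24 K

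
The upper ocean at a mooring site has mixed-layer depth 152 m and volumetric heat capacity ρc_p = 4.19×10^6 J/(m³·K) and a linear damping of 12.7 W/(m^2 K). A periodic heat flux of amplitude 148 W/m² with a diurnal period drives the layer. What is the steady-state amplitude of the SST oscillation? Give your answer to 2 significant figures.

0.0032 K

Areal heat capacity C = ρc_p × D = 4.19×10^6 × 152 = 6.37×10^8 J/(m^2 K).
Angular frequency ω = 2π / T = 2π / 86400 s = 7.27×10^-5 s⁻¹.
√((Cω)² + λ²) = √((46300)² + 12.7²) = 46300 W/(m²·K).
Amplitude A = F₀ / √((Cω)²+λ²) = 148 / 46300 = 0.00320 K.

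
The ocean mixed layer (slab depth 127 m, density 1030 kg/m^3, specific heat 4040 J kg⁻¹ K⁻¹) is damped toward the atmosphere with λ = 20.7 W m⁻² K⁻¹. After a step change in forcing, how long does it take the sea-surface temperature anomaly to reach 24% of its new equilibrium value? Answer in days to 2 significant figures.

Areal heat capacity C = ρ c_p D = 1030 × 4040 × 127 = 5.28×10^8 J/(m^2 K).
τ = C / λ = 5.28×10^8 / 20.7 = 2.55×10^7 s.
Fraction reached: 1 − e^(−t/τ) = 0.24 ⇒ t = −τ ln(1 − 0.24) = τ × 0.274.
t = 7.01×10^6 s = 81.1 days.

81 days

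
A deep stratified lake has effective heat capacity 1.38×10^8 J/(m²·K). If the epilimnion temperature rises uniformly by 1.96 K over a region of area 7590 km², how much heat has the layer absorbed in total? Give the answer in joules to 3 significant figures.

2.05×10^18 J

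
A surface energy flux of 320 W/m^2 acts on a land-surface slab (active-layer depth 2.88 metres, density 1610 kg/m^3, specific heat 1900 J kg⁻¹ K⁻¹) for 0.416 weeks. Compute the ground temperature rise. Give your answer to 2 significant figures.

9.1 K

Areal heat capacity C = ρ c_p D = 1610 × 1900 × 2.88 = 8.81×10^6 J/(m^2 K).
Net heat input Q = F Δt = 320 × (0.416 weeks × 6.048×10^5 s/week) = 8.05×10^7 J/m².
ΔT = Q / C = 8.05×10^7 / 8.81×10^6 = 9.14 K.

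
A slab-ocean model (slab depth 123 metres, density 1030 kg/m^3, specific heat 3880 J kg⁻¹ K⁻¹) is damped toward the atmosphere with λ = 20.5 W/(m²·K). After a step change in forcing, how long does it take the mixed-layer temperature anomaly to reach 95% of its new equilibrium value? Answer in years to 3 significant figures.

2.28 years

Areal heat capacity C = ρ c_p D = 1030 × 3880 × 123 = 4.92×10^8 J/(m^2 K).
τ = C / λ = 4.92×10^8 / 20.5 = 2.40×10^7 s.
Fraction reached: 1 − e^(−t/τ) = 0.95 ⇒ t = −τ ln(1 − 0.95) = τ × 3.00.
t = 7.18×10^7 s = 2.28 years.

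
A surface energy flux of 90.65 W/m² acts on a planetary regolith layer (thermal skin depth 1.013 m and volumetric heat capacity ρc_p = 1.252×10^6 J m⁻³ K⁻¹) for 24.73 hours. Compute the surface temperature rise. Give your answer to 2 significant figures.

6.4 K

Areal heat capacity C = ρc_p × D = 1.252×10^6 × 1.013 = 1.27×10^6 J m⁻² K⁻¹.
Net heat input Q = F Δt = 90.65 × (24.73 hours × 3600 s/hour) = 8.07×10^6 J/m².
ΔT = Q / C = 8.07×10^6 / 1.27×10^6 = 6.36 K.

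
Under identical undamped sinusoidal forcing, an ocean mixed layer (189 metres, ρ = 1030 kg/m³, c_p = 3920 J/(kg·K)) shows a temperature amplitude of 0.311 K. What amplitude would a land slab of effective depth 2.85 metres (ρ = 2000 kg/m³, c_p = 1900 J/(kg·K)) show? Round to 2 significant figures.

22 K

C_ocean = 7.63×10^8 J/(m²·K); C_land = 1.08×10^7 J/(m²·K).
A ∝ 1/C ⇒ A_land = A_ocean × C_ocean/C_land = 0.311 × 70.5 = 21.9 K.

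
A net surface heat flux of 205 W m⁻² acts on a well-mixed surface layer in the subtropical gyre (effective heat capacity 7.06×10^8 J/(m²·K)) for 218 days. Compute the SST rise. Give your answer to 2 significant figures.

5.5 K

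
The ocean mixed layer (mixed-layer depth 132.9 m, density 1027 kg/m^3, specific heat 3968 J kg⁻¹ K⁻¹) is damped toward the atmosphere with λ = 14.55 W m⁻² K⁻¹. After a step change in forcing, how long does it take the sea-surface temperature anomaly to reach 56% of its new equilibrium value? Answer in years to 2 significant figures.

Areal heat capacity C = ρ c_p D = 1027 × 3968 × 132.9 = 5.42×10^8 J/(m^2 K).
τ = C / λ = 5.42×10^8 / 14.55 = 3.72×10^7 s.
Fraction reached: 1 − e^(−t/τ) = 0.56 ⇒ t = −τ ln(1 − 0.56) = τ × 0.821.
t = 3.06×10^7 s = 0.968 years.

0.97 years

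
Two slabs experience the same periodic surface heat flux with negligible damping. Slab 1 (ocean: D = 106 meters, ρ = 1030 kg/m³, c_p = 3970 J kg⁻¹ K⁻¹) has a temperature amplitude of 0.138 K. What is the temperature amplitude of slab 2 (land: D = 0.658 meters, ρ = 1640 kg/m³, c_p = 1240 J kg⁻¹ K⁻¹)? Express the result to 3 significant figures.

44.7 K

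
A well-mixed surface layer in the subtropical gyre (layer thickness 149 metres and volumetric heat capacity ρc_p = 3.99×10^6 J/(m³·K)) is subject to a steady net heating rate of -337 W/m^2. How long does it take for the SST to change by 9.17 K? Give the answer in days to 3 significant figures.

187 days

Areal heat capacity C = ρc_p × D = 3.99×10^6 × 149 = 5.95×10^8 J/(m²·K).
Time required: Δt = C ΔT / F = 5.95×10^8 × -9.17 / -337 = 1.62×10^7 s.
In days: 1.62×10^7 s / (86400 s/day) = 187 days.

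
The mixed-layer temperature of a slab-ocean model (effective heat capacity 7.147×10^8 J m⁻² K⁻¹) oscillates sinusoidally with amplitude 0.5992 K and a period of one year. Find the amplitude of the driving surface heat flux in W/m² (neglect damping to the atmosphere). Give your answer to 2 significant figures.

85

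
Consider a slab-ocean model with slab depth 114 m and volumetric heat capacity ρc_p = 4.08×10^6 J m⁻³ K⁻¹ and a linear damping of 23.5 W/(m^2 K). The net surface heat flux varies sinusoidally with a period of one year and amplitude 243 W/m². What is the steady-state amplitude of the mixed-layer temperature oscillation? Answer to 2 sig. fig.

Areal heat capacity C = ρc_p × D = 4.08×10^6 × 114 = 4.65×10^8 J/(m^2 K).
Angular frequency ω = 2π / T = 2π / 3.15×10^7 s = 1.99×10^-7 s⁻¹.
√((Cω)² + λ²) = √((92.7)² + 23.5²) = 95.6 W/(m²·K).
Amplitude A = F₀ / √((Cω)²+λ²) = 243 / 95.6 = 2.54 K.

2.5 K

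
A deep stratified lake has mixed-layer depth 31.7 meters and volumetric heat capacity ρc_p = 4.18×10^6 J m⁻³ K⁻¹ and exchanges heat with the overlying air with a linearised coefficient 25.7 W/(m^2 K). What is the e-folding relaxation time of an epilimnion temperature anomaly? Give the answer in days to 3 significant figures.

Areal heat capacity C = ρc_p × D = 4.18×10^6 × 31.7 = 1.33×10^8 J m⁻² K⁻¹.
Relaxation time τ = C / λ = 1.33×10^8 / 25.7 = 5.16×10^6 s.
In days: 5.16×10^6 s / (86400 s/day) = 59.7 days.

59.7 days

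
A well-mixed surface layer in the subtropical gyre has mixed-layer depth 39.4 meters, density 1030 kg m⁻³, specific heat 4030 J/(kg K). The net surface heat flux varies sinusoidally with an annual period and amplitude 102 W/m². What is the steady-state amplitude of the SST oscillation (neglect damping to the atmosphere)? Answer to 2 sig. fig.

3.1 K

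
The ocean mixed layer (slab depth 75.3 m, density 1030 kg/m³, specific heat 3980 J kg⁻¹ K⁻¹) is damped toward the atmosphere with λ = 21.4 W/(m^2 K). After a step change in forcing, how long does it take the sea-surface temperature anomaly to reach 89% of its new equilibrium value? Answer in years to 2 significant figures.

1.0 years

Areal heat capacity C = ρ c_p D = 1030 × 3980 × 75.3 = 3.09×10^8 J m⁻² K⁻¹.
τ = C / λ = 3.09×10^8 / 21.4 = 1.44×10^7 s.
Fraction reached: 1 − e^(−t/τ) = 0.89 ⇒ t = −τ ln(1 − 0.89) = τ × 2.21.
t = 3.18×10^7 s = 1.01 years.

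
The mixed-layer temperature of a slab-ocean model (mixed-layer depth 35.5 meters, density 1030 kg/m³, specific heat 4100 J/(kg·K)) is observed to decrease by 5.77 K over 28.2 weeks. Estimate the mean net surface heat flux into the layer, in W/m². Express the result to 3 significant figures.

Areal heat capacity C = ρ c_p D = 1030 × 4100 × 35.5 = 1.50×10^8 J/(m²·K).
Required heat per unit area: Q = C ΔT = 1.50×10^8 × -5.77 = -8.65×10^8 J/m².
Flux F = Q / Δt = -8.65×10^8 / 1.71×10^7 s = -50.7 W/m².

-50.7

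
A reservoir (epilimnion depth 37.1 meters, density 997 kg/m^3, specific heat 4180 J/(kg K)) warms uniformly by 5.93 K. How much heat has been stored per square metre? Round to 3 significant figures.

9.17×10^8

Areal heat capacity C = ρ c_p D = 997 × 4180 × 37.1 = 1.55×10^8 J m⁻² K⁻¹.
ΔQ = C ΔT = 1.55×10^8 × 5.93 = 9.17×10^8 J/m².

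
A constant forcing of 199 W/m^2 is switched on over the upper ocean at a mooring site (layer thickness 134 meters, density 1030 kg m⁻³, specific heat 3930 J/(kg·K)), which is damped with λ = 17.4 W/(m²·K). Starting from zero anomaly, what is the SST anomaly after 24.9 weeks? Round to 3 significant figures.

Areal heat capacity C = ρ c_p D = 1030 × 3930 × 134 = 5.42×10^8 J m⁻² K⁻¹.
τ = C / λ = 5.42×10^8 / 17.4 = 3.12×10^7 s.
Equilibrium anomaly ΔT_eq = F / λ = 199 / 17.4 = 11.4 K.
t = 24.9 weeks = 1.51×10^7 s, so t/τ = 0.483.
ΔT(t) = ΔT_eq (1 − e^(−t/τ)) = 11.4 × (1 − e^−0.483) = 4.38 K.

4.38 K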